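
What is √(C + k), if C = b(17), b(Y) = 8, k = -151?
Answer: I*√143 ≈ 11.958*I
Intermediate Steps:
C = 8
√(C + k) = √(8 - 151) = √(-143) = I*√143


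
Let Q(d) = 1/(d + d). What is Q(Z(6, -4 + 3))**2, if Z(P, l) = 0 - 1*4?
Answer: 1/64 ≈ 0.015625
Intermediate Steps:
Z(P, l) = -4 (Z(P, l) = 0 - 4 = -4)
Q(d) = 1/(2*d)
Q(Z(6, -4 + 3))**2 = ((1/2)/(-4))**2 = ((1/2)*(-1/4))**2 = (-1/8)**2 = 1/64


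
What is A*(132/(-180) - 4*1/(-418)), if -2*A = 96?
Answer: 36304/1045 ≈ 34.741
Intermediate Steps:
A = -48 (A = -½*96 = -48)
A*(132/(-180) - 4*1/(-418)) = -48*(132/(-180) - 4*1/(-418)) = -48*(132*(-1/180) - 4*(-1/418)) = -48*(-11/15 + 2/209) = -48*(-2269/3135) = 36304/1045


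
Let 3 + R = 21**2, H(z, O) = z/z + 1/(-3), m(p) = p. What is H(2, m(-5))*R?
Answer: 292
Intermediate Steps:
H(z, O) = 2/3 (H(z, O) = 1 + 1*(-1/3) = 1 - 1/3 = 2/3)
R = 438 (R = -3 + 21**2 = -3 + 441 = 438)
H(2, m(-5))*R = (2/3)*438 = 292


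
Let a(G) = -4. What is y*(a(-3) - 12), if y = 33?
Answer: -528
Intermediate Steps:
y*(a(-3) - 12) = 33*(-4 - 12) = 33*(-16) = -528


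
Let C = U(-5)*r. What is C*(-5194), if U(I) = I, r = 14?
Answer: 363580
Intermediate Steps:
C = -70 (C = -5*14 = -70)
C*(-5194) = -70*(-5194) = 363580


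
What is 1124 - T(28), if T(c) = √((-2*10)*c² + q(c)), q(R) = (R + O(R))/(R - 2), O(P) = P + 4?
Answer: 1124 - I*√2649530/13 ≈ 1124.0 - 125.21*I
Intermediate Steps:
O(P) = 4 + P
q(R) = (4 + 2*R)/(-2 + R) (q(R) = (R + (4 + R))/(R - 2) = (4 + 2*R)/(-2 + R))
T(c) = √(-20*c² + 2*(2 + c)/(-2 + c)) (T(c) = √((-2*10)*c² + 2*(2 + c)/(-2 + c)) = √(-20*c² + 2*(2 + c)/(-2 + c)))
1124 - T(28) = 1124 - √2*√((2 + 28 - 10*28²*(-2 + 28))/(-2 + 28)) = 1124 - √2*√((2 + 28 - 10*784*26)/26) = 1124 - √2*√((2 + 28 - 203840)/26) = 1124 - √2*√((1/26)*(-203810)) = 1124 - √2*√(-101905/13) = 1124 - √2*I*√1324765/13 = 1124 - I*√2649530/13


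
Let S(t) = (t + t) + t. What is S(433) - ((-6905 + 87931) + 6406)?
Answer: -86133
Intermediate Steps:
S(t) = 3*t (S(t) = 2*t + t = 3*t)
S(433) - ((-6905 + 87931) + 6406) = 3*433 - ((-6905 + 87931) + 6406) = 1299 - (81026 + 6406) = 1299 - 1*87432 = 1299 - 87432 = -86133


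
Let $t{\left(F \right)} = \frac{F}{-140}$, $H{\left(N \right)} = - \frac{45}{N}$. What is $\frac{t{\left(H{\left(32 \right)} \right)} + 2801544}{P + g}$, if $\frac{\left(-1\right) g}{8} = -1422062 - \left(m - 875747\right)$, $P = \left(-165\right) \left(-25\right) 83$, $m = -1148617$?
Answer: $- \frac{2510183433}{4010532736} \approx -0.6259$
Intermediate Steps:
$t{\left(F \right)} = - \frac{F}{140}$ ($t{\left(F \right)} = F \left(- \frac{1}{140}\right) = - \frac{F}{140}$)
$P = 342375$ ($P = 4125 \cdot 83 = 342375$)
$g = -4818416$ ($g = - 8 \left(-1422062 - \left(-1148617 - 875747\right)\right) = - 8 \left(-1422062 - -2024364\right) = - 8 \left(-1422062 + 2024364\right) = \left(-8\right) 602302 = -4818416$)
$\frac{t{\left(H{\left(32 \right)} \right)} + 2801544}{P + g} = \frac{- \frac{\left(-45\right) \frac{1}{32}}{140} + 2801544}{342375 - 4818416} = \frac{- \frac{\left(-45\right) \frac{1}{32}}{140} + 2801544}{-4476041} = \left(\left(- \frac{1}{140}\right) \left(- \frac{45}{32}\right) + 2801544\right) \left(- \frac{1}{4476041}\right) = \left(\frac{9}{896} + 2801544\right) \left(- \frac{1}{4476041}\right) = \frac{2510183433}{896} \left(- \frac{1}{4476041}\right) = - \frac{2510183433}{4010532736}$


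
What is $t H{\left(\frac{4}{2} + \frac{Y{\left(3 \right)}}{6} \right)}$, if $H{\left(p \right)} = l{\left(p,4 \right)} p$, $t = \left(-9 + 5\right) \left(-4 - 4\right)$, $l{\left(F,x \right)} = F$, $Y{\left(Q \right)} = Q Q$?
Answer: $392$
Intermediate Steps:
$Y{\left(Q \right)} = Q^{2}$
$t = 32$ ($t = \left(-4\right) \left(-8\right) = 32$)
$H{\left(p \right)} = p^{2}$ ($H{\left(p \right)} = p p = p^{2}$)
$t H{\left(\frac{4}{2} + \frac{Y{\left(3 \right)}}{6} \right)} = 32 \left(\frac{4}{2} + \frac{3^{2}}{6}\right)^{2} = 32 \left(4 \cdot \frac{1}{2} + 9 \cdot \frac{1}{6}\right)^{2} = 32 \left(2 + \frac{3}{2}\right)^{2} = 32 \left(\frac{7}{2}\right)^{2} = 32 \cdot \frac{49}{4} = 392$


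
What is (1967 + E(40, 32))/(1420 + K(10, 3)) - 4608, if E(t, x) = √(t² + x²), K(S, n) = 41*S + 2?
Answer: -8439889/1832 + √41/229 ≈ -4606.9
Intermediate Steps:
K(S, n) = 2 + 41*S
(1967 + E(40, 32))/(1420 + K(10, 3)) - 4608 = (1967 + √(40² + 32²))/(1420 + (2 + 41*10)) - 4608 = (1967 + √(1600 + 1024))/(1420 + (2 + 410)) - 4608 = (1967 + √2624)/(1420 + 412) - 4608 = (1967 + 8*√41)/1832 - 4608 = (1967 + 8*√41)*(1/1832) - 4608 = (1967/1832 + √41/229) - 4608 = -8439889/1832 + √41/229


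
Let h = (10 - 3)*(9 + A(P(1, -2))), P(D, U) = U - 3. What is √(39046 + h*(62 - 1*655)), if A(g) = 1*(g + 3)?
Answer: √9989 ≈ 99.945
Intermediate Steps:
P(D, U) = -3 + U
A(g) = 3 + g (A(g) = 1*(3 + g) = 3 + g)
h = 49 (h = (10 - 3)*(9 + (3 + (-3 - 2))) = 7*(9 + (3 - 5)) = 7*(9 - 2) = 7*7 = 49)
√(39046 + h*(62 - 1*655)) = √(39046 + 49*(62 - 1*655)) = √(39046 + 49*(62 - 655)) = √(39046 + 49*(-593)) = √(39046 - 29057) = √9989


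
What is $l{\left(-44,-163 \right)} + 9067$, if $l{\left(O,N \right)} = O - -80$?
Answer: $9103$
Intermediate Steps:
$l{\left(O,N \right)} = 80 + O$ ($l{\left(O,N \right)} = O + 80 = 80 + O$)
$l{\left(-44,-163 \right)} + 9067 = \left(80 - 44\right) + 9067 = 36 + 9067 = 9103$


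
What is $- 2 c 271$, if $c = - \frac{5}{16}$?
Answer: $\frac{1355}{8} \approx 169.38$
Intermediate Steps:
$c = - \frac{5}{16}$ ($c = \left(-5\right) \frac{1}{16} = - \frac{5}{16} \approx -0.3125$)
$- 2 c 271 = \left(-2\right) \left(- \frac{5}{16}\right) 271 = \frac{5}{8} \cdot 271 = \frac{1355}{8}$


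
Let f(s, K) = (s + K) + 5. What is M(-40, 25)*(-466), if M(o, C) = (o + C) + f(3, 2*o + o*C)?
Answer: 506542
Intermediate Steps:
f(s, K) = 5 + K + s (f(s, K) = (K + s) + 5 = 5 + K + s)
M(o, C) = 8 + C + 3*o + C*o (M(o, C) = (o + C) + (5 + (2*o + o*C) + 3) = (C + o) + (5 + (2*o + C*o) + 3) = (C + o) + (8 + 2*o + C*o) = 8 + C + 3*o + C*o)
M(-40, 25)*(-466) = (8 + 25 - 40 - 40*(2 + 25))*(-466) = (8 + 25 - 40 - 40*27)*(-466) = (8 + 25 - 40 - 1080)*(-466) = -1087*(-466) = 506542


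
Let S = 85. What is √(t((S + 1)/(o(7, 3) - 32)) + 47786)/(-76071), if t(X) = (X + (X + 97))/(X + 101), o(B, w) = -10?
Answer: -√206348016202/158075538 ≈ -0.0028737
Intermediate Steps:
t(X) = (97 + 2*X)/(101 + X) (t(X) = (X + (97 + X))/(101 + X) = (97 + 2*X)/(101 + X))
√(t((S + 1)/(o(7, 3) - 32)) + 47786)/(-76071) = √((97 + 2*((85 + 1)/(-10 - 32)))/(101 + (85 + 1)/(-10 - 32)) + 47786)/(-76071) = √((97 + 2*(86/(-42)))/(101 + 86/(-42)) + 47786)*(-1/76071) = √((97 + 2*(86*(-1/42)))/(101 + 86*(-1/42)) + 47786)*(-1/76071) = √((97 + 2*(-43/21))/(101 - 43/21) + 47786)*(-1/76071) = √((97 - 86/21)/(2078/21) + 47786)*(-1/76071) = √((21/2078)*(1951/21) + 47786)*(-1/76071) = √(1951/2078 + 47786)*(-1/76071) = √(99301259/2078)*(-1/76071) = (√206348016202/2078)*(-1/76071) = -√206348016202/158075538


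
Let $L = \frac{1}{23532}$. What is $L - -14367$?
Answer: $\frac{338084245}{23532} \approx 14367.0$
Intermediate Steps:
$L = \frac{1}{23532} \approx 4.2495 \cdot 10^{-5}$
$L - -14367 = \frac{1}{23532} - -14367 = \frac{1}{23532} + 14367 = \frac{338084245}{23532}$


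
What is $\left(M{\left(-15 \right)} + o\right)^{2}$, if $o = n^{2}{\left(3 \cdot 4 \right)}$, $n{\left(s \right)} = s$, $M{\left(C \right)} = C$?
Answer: $16641$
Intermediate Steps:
$o = 144$ ($o = \left(3 \cdot 4\right)^{2} = 12^{2} = 144$)
$\left(M{\left(-15 \right)} + o\right)^{2} = \left(-15 + 144\right)^{2} = 129^{2} = 16641$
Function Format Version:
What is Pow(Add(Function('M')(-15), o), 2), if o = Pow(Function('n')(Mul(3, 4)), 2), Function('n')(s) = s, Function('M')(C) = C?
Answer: 16641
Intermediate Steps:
o = 144 (o = Pow(Mul(3, 4), 2) = Pow(12, 2) = 144)
Pow(Add(Function('M')(-15), o), 2) = Pow(Add(-15, 144), 2) = Pow(129, 2) = 16641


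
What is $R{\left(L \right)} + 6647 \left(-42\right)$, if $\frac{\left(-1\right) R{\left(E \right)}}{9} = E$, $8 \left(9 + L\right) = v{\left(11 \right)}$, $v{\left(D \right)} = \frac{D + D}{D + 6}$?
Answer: $- \frac{18978423}{68} \approx -2.7909 \cdot 10^{5}$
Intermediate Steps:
$v{\left(D \right)} = \frac{2 D}{6 + D}$
$L = - \frac{601}{68}$ ($L = -9 + \frac{2 \cdot 11 \frac{1}{6 + 11}}{8} = -9 + \frac{2 \cdot 11 \cdot \frac{1}{17}}{8} = -9 + \frac{1}{8} \cdot \frac{22}{17} = -9 + \frac{11}{68} = - \frac{601}{68} \approx -8.8382$)
$R{\left(E \right)} = - 9 E$
$R{\left(L \right)} + 6647 \left(-42\right) = \left(-9\right) \left(- \frac{601}{68}\right) + 6647 \left(-42\right) = \frac{5409}{68} - 279174 = - \frac{18978423}{68}$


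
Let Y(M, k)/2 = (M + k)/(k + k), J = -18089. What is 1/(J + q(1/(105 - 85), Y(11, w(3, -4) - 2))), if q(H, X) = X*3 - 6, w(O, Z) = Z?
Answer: -2/36195 ≈ -5.5256e-5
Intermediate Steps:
Y(M, k) = (M + k)/k (Y(M, k) = 2*((M + k)/(k + k)) = 2*((M + k)/((2*k))) = 2*((M + k)*(1/(2*k))) = 2*((M + k)/(2*k)) = (M + k)/k)
q(H, X) = -6 + 3*X (q(H, X) = 3*X - 6 = -6 + 3*X)
1/(J + q(1/(105 - 85), Y(11, w(3, -4) - 2))) = 1/(-18089 + (-6 + 3*((11 + (-4 - 2))/(-4 - 2)))) = 1/(-18089 + (-6 + 3*((11 - 6)/(-6)))) = 1/(-18089 + (-6 + 3*(-⅙*5))) = 1/(-18089 + (-6 + 3*(-⅚))) = 1/(-18089 + (-6 - 5/2)) = 1/(-18089 - 17/2) = 1/(-36195/2) = -2/36195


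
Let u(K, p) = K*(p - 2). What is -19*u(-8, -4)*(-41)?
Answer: 37392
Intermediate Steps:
u(K, p) = K*(-2 + p)
-19*u(-8, -4)*(-41) = -(-152)*(-2 - 4)*(-41) = -(-152)*(-6)*(-41) = -19*48*(-41) = -912*(-41) = 37392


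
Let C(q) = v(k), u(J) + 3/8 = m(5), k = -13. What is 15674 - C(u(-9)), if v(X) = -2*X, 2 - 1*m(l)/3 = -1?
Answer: 15648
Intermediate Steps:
m(l) = 9 (m(l) = 6 - 3*(-1) = 6 + 3 = 9)
u(J) = 69/8 (u(J) = -3/8 + 9 = 69/8)
C(q) = 26 (C(q) = -2*(-13) = 26)
15674 - C(u(-9)) = 15674 - 1*26 = 15674 - 26 = 15648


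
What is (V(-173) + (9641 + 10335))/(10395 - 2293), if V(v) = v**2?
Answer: 49905/8102 ≈ 6.1596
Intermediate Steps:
(V(-173) + (9641 + 10335))/(10395 - 2293) = ((-173)**2 + (9641 + 10335))/(10395 - 2293) = (29929 + 19976)/8102 = 49905*(1/8102) = 49905/8102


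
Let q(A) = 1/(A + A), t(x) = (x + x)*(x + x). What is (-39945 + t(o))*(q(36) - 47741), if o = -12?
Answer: 45108357173/24 ≈ 1.8795e+9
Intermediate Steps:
t(x) = 4*x² (t(x) = (2*x)*(2*x) = 4*x²)
q(A) = 1/(2*A)
(-39945 + t(o))*(q(36) - 47741) = (-39945 + 4*(-12)²)*((½)/36 - 47741) = (-39945 + 4*144)*((½)*(1/36) - 47741) = (-39945 + 576)*(1/72 - 47741) = -39369*(-3437351/72) = 45108357173/24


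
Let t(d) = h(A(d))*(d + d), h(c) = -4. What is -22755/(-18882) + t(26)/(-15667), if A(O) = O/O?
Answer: 120143347/98608098 ≈ 1.2184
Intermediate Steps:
A(O) = 1
t(d) = -8*d (t(d) = -4*(d + d) = -8*d)
-22755/(-18882) + t(26)/(-15667) = -22755/(-18882) - 8*26/(-15667) = -22755*(-1/18882) - 208*(-1/15667) = 7585/6294 + 208/15667 = 120143347/98608098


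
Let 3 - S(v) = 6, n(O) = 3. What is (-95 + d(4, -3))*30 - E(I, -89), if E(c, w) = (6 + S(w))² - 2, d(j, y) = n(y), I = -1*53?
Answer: -2767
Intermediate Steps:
I = -53
S(v) = -3 (S(v) = 3 - 1*6 = 3 - 6 = -3)
d(j, y) = 3
E(c, w) = 7 (E(c, w) = (6 - 3)² - 2 = 3² - 2 = 9 - 2 = 7)
(-95 + d(4, -3))*30 - E(I, -89) = (-95 + 3)*30 - 1*7 = -92*30 - 7 = -2760 - 7 = -2767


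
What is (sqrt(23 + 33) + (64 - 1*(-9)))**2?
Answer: 5385 + 292*sqrt(14) ≈ 6477.6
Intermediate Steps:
(sqrt(23 + 33) + (64 - 1*(-9)))**2 = (sqrt(56) + (64 + 9))**2 = (2*sqrt(14) + 73)**2 = (73 + 2*sqrt(14))**2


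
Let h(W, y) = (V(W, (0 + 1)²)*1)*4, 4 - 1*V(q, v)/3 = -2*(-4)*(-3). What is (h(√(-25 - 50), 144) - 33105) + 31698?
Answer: -1071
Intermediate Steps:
V(q, v) = 84 (V(q, v) = 12 - 3*(-2*(-4))*(-3) = 12 - 24*(-3) = 12 - 3*(-24) = 12 + 72 = 84)
h(W, y) = 336 (h(W, y) = (84*1)*4 = 84*4 = 336)
(h(√(-25 - 50), 144) - 33105) + 31698 = (336 - 33105) + 31698 = -32769 + 31698 = -1071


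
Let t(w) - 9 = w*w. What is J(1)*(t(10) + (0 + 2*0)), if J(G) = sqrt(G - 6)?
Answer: 109*I*sqrt(5) ≈ 243.73*I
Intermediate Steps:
t(w) = 9 + w**2 (t(w) = 9 + w*w = 9 + w**2)
J(G) = sqrt(-6 + G)
J(1)*(t(10) + (0 + 2*0)) = sqrt(-6 + 1)*((9 + 10**2) + (0 + 2*0)) = sqrt(-5)*((9 + 100) + (0 + 0)) = (I*sqrt(5))*(109 + 0) = (I*sqrt(5))*109 = 109*I*sqrt(5)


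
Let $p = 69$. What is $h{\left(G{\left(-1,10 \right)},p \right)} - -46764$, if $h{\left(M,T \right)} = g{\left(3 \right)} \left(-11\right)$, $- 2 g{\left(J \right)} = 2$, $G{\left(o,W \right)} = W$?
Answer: $46775$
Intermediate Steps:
$g{\left(J \right)} = -1$ ($g{\left(J \right)} = \left(- \frac{1}{2}\right) 2 = -1$)
$h{\left(M,T \right)} = 11$ ($h{\left(M,T \right)} = \left(-1\right) \left(-11\right) = 11$)
$h{\left(G{\left(-1,10 \right)},p \right)} - -46764 = 11 - -46764 = 11 + 46764 = 46775$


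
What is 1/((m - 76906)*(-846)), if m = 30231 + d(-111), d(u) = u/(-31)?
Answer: 31/1224004644 ≈ 2.5327e-8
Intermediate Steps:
d(u) = -u/31 (d(u) = u*(-1/31) = -u/31)
m = 937272/31 (m = 30231 - 1/31*(-111) = 30231 + 111/31 = 937272/31 ≈ 30235.)
1/((m - 76906)*(-846)) = 1/((937272/31 - 76906)*(-846)) = -1/846/(-1446814/31) = -31/1446814*(-1/846) = 31/1224004644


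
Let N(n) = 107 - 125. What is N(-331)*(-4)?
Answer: 72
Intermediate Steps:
N(n) = -18
N(-331)*(-4) = -18*(-4) = 72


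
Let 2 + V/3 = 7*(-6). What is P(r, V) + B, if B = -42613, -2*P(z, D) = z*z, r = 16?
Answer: -42741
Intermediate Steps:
V = -132 (V = -6 + 3*(7*(-6)) = -6 + 3*(-42) = -6 - 126 = -132)
P(z, D) = -z²/2 (P(z, D) = -z*z/2 = -z²/2)
P(r, V) + B = -½*16² - 42613 = -½*256 - 42613 = -128 - 42613 = -42741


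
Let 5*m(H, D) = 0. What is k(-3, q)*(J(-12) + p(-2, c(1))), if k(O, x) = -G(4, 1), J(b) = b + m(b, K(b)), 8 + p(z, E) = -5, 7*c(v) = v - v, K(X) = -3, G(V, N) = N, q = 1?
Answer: 25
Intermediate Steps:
m(H, D) = 0 (m(H, D) = (⅕)*0 = 0)
c(v) = 0 (c(v) = (v - v)/7 = (⅐)*0 = 0)
p(z, E) = -13 (p(z, E) = -8 - 5 = -13)
J(b) = b (J(b) = b + 0 = b)
k(O, x) = -1 (k(O, x) = -1*1 = -1)
k(-3, q)*(J(-12) + p(-2, c(1))) = -(-12 - 13) = -1*(-25) = 25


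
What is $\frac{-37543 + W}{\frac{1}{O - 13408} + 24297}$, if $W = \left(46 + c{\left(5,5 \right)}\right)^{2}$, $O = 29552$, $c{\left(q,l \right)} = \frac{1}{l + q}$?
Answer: $- \frac{14294620044}{9806269225} \approx -1.4577$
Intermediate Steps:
$W = \frac{212521}{100}$ ($W = \left(46 + \frac{1}{5 + 5}\right)^{2} = \left(46 + \frac{1}{10}\right)^{2} = \left(\frac{461}{10}\right)^{2} = \frac{212521}{100} \approx 2125.2$)
$\frac{-37543 + W}{\frac{1}{O - 13408} + 24297} = \frac{-37543 + \frac{212521}{100}}{\frac{1}{29552 - 13408} + 24297} = - \frac{3541779}{100 \left(\frac{1}{16144} + 24297\right)} = - \frac{3541779}{100 \cdot \frac{392250769}{16144}} = \left(- \frac{3541779}{100}\right) \frac{16144}{392250769} = - \frac{14294620044}{9806269225}$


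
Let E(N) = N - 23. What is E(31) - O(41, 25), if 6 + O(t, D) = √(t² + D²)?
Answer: 14 - √2306 ≈ -34.021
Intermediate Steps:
E(N) = -23 + N
O(t, D) = -6 + √(D² + t²) (O(t, D) = -6 + √(t² + D²) = -6 + √(D² + t²))
E(31) - O(41, 25) = (-23 + 31) - (-6 + √(25² + 41²)) = 8 - (-6 + √(625 + 1681)) = 8 - (-6 + √2306) = 8 + (6 - √2306) = 14 - √2306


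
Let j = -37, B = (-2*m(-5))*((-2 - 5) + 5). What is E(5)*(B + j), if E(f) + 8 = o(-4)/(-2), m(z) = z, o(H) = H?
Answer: 342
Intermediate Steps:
B = -20 (B = (-2*(-5))*((-2 - 5) + 5) = 10*(-7 + 5) = 10*(-2) = -20)
E(f) = -6 (E(f) = -8 - 4/(-2) = -8 - 4*(-1/2) = -8 + 2 = -6)
E(5)*(B + j) = -6*(-20 - 37) = -6*(-57) = 342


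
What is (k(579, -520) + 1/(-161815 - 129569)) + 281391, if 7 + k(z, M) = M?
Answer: 81839275775/291384 ≈ 2.8086e+5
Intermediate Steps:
k(z, M) = -7 + M
(k(579, -520) + 1/(-161815 - 129569)) + 281391 = ((-7 - 520) + 1/(-161815 - 129569)) + 281391 = (-527 + 1/(-291384)) + 281391 = (-527 - 1/291384) + 281391 = -153559369/291384 + 281391 = 81839275775/291384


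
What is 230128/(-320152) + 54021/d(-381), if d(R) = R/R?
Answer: 2161837633/40019 ≈ 54020.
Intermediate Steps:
d(R) = 1
230128/(-320152) + 54021/d(-381) = 230128/(-320152) + 54021/1 = 230128*(-1/320152) + 54021*1 = -28766/40019 + 54021 = 2161837633/40019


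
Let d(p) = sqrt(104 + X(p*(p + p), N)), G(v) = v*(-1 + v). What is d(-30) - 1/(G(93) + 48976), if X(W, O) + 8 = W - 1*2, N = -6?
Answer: -1/57532 + sqrt(1894) ≈ 43.520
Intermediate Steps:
X(W, O) = -10 + W (X(W, O) = -8 + (W - 1*2) = -8 + (W - 2) = -8 + (-2 + W) = -10 + W)
d(p) = sqrt(94 + 2*p**2) (d(p) = sqrt(104 + (-10 + p*(p + p))) = sqrt(104 + (-10 + p*(2*p))) = sqrt(104 + (-10 + 2*p**2)) = sqrt(94 + 2*p**2))
d(-30) - 1/(G(93) + 48976) = sqrt(94 + 2*(-30)**2) - 1/(93*(-1 + 93) + 48976) = sqrt(94 + 2*900) - 1/(93*92 + 48976) = sqrt(94 + 1800) - 1/(8556 + 48976) = sqrt(1894) - 1/57532 = -1/57532 + sqrt(1894)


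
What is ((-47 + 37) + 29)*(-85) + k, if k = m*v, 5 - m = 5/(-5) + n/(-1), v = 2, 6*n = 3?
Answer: -1602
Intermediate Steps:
n = ½ (n = (⅙)*3 = ½ ≈ 0.50000)
m = 13/2 (m = 5 - (5/(-5) + (½)/(-1)) = 5 - (5*(-⅕) + (½)*(-1)) = 5 - (-1 - ½) = 5 - 1*(-3/2) = 5 + 3/2 = 13/2 ≈ 6.5000)
k = 13 (k = (13/2)*2 = 13)
((-47 + 37) + 29)*(-85) + k = ((-47 + 37) + 29)*(-85) + 13 = (-10 + 29)*(-85) + 13 = 19*(-85) + 13 = -1615 + 13 = -1602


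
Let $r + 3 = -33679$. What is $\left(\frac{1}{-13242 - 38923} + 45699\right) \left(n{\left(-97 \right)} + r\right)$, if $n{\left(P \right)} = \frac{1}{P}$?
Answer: $- \frac{1557706537973954}{1012001} \approx -1.5392 \cdot 10^{9}$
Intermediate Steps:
$r = -33682$ ($r = -3 - 33679 = -33682$)
$\left(\frac{1}{-13242 - 38923} + 45699\right) \left(n{\left(-97 \right)} + r\right) = \left(\frac{1}{-13242 - 38923} + 45699\right) \left(\frac{1}{-97} - 33682\right) = \left(\frac{1}{-52165} + 45699\right) \left(- \frac{1}{97} - 33682\right) = \left(- \frac{1}{52165} + 45699\right) \left(- \frac{3267155}{97}\right) = \frac{2383888334}{52165} \left(- \frac{3267155}{97}\right) = - \frac{1557706537973954}{1012001}$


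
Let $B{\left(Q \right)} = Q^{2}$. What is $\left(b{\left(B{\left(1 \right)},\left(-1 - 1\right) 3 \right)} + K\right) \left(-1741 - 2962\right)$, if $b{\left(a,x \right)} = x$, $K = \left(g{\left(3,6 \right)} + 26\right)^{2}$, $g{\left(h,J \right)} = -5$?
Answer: $-2045805$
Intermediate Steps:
$K = 441$ ($K = \left(-5 + 26\right)^{2} = 21^{2} = 441$)
$\left(b{\left(B{\left(1 \right)},\left(-1 - 1\right) 3 \right)} + K\right) \left(-1741 - 2962\right) = \left(\left(-1 - 1\right) 3 + 441\right) \left(-1741 - 2962\right) = \left(\left(-2\right) 3 + 441\right) \left(-4703\right) = \left(-6 + 441\right) \left(-4703\right) = 435 \left(-4703\right) = -2045805$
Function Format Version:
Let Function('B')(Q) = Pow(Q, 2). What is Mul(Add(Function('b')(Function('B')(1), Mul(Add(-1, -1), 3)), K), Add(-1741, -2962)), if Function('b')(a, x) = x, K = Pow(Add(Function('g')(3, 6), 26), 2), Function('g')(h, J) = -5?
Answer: -2045805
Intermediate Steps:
K = 441 (K = Pow(Add(-5, 26), 2) = Pow(21, 2) = 441)
Mul(Add(Function('b')(Function('B')(1), Mul(Add(-1, -1), 3)), K), Add(-1741, -2962)) = Mul(Add(Mul(Add(-1, -1), 3), 441), Add(-1741, -2962)) = Mul(Add(Mul(-2, 3), 441), -4703) = Mul(Add(-6, 441), -4703) = Mul(435, -4703) = -2045805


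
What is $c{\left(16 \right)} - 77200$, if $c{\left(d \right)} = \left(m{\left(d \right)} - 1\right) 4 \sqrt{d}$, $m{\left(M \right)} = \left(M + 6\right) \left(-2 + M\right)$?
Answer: $-72288$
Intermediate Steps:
$m{\left(M \right)} = \left(-2 + M\right) \left(6 + M\right)$ ($m{\left(M \right)} = \left(6 + M\right) \left(-2 + M\right) = \left(-2 + M\right) \left(6 + M\right)$)
$c{\left(d \right)} = 4 \sqrt{d} \left(-13 + d^{2} + 4 d\right)$ ($c{\left(d \right)} = \left(\left(-12 + d^{2} + 4 d\right) - 1\right) 4 \sqrt{d} = \left(-13 + d^{2} + 4 d\right) 4 \sqrt{d} = 4 \sqrt{d} \left(-13 + d^{2} + 4 d\right)$)
$c{\left(16 \right)} - 77200 = 4 \sqrt{16} \left(-13 + 16^{2} + 4 \cdot 16\right) - 77200 = 4 \cdot 4 \left(-13 + 256 + 64\right) - 77200 = 4 \cdot 4 \cdot 307 - 77200 = 4912 - 77200 = -72288$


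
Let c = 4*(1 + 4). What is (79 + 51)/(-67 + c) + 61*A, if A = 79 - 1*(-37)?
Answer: 332442/47 ≈ 7073.2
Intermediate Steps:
A = 116 (A = 79 + 37 = 116)
c = 20 (c = 4*5 = 20)
(79 + 51)/(-67 + c) + 61*A = (79 + 51)/(-67 + 20) + 61*116 = 130/(-47) + 7076 = 130*(-1/47) + 7076 = -130/47 + 7076 = 332442/47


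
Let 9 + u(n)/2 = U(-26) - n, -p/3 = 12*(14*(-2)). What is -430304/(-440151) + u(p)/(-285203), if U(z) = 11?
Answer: 123609575524/125532385653 ≈ 0.98468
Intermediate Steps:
p = 1008 (p = -36*14*(-2) = -36*(-28) = -3*(-336) = 1008)
u(n) = 4 - 2*n (u(n) = -18 + 2*(11 - n) = -18 + (22 - 2*n) = 4 - 2*n)
-430304/(-440151) + u(p)/(-285203) = -430304/(-440151) + (4 - 2*1008)/(-285203) = -430304*(-1/440151) + (4 - 2016)*(-1/285203) = 430304/440151 - 2012*(-1/285203) = 430304/440151 + 2012/285203 = 123609575524/125532385653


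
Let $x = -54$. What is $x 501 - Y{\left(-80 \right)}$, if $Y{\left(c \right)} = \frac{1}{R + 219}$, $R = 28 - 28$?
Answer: $- \frac{5924827}{219} \approx -27054.0$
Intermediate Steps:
$R = 0$
$Y{\left(c \right)} = \frac{1}{219}$ ($Y{\left(c \right)} = \frac{1}{0 + 219} = \frac{1}{219}$)
$x 501 - Y{\left(-80 \right)} = \left(-54\right) 501 - \frac{1}{219} = -27054 - \frac{1}{219} = - \frac{5924827}{219}$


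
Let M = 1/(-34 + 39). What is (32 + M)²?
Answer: 25921/25 ≈ 1036.8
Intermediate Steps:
M = ⅕ (M = 1/5 = ⅕ ≈ 0.20000)
(32 + M)² = (32 + ⅕)² = (161/5)² = 25921/25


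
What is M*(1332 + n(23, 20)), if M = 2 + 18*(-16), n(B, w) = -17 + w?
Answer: -381810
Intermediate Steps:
M = -286 (M = 2 - 288 = -286)
M*(1332 + n(23, 20)) = -286*(1332 + (-17 + 20)) = -286*(1332 + 3) = -286*1335 = -381810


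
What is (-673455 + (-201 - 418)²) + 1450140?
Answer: 1159846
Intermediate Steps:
(-673455 + (-201 - 418)²) + 1450140 = (-673455 + (-619)²) + 1450140 = (-673455 + 383161) + 1450140 = -290294 + 1450140 = 1159846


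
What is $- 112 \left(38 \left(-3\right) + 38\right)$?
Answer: $8512$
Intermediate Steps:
$- 112 \left(38 \left(-3\right) + 38\right) = - 112 \left(-114 + 38\right) = \left(-112\right) \left(-76\right) = 8512$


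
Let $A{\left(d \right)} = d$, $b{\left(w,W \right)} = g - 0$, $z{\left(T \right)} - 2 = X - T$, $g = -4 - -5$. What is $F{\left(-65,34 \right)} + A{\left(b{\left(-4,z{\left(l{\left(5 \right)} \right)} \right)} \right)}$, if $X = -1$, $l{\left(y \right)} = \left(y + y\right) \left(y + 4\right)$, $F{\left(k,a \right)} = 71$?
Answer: $72$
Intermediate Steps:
$l{\left(y \right)} = 2 y \left(4 + y\right)$
$g = 1$ ($g = -4 + 5 = 1$)
$z{\left(T \right)} = 1 - T$ ($z{\left(T \right)} = 2 - \left(1 + T\right) = 1 - T$)
$b{\left(w,W \right)} = 1$ ($b{\left(w,W \right)} = 1 - 0 = 1 + 0 = 1$)
$F{\left(-65,34 \right)} + A{\left(b{\left(-4,z{\left(l{\left(5 \right)} \right)} \right)} \right)} = 71 + 1 = 72$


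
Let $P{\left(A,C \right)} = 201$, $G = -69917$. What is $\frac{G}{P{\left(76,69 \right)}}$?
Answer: $- \frac{69917}{201} \approx -347.85$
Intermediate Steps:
$\frac{G}{P{\left(76,69 \right)}} = - \frac{69917}{201}$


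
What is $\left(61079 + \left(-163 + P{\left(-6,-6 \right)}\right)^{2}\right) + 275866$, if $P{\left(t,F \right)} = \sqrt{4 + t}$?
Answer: $363512 - 326 i \sqrt{2} \approx 3.6351 \cdot 10^{5} - 461.03 i$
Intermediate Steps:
$\left(61079 + \left(-163 + P{\left(-6,-6 \right)}\right)^{2}\right) + 275866 = \left(61079 + \left(-163 + \sqrt{4 - 6}\right)^{2}\right) + 275866 = \left(61079 + \left(-163 + \sqrt{-2}\right)^{2}\right) + 275866 = \left(61079 + \left(-163 + i \sqrt{2}\right)^{2}\right) + 275866 = 336945 + \left(-163 + i \sqrt{2}\right)^{2}$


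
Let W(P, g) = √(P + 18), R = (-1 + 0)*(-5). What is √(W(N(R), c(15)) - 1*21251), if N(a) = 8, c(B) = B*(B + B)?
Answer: √(-21251 + √26) ≈ 145.76*I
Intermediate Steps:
c(B) = 2*B² (c(B) = B*(2*B) = 2*B²)
R = 5 (R = -1*(-5) = 5)
W(P, g) = √(18 + P)
√(W(N(R), c(15)) - 1*21251) = √(√(18 + 8) - 1*21251) = √(√26 - 21251) = √(-21251 + √26)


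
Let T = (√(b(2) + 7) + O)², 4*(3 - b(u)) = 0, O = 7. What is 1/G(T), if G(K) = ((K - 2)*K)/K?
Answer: 57/1289 - 14*√10/1289 ≈ 0.0098744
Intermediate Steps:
b(u) = 3 (b(u) = 3 - ¼*0 = 3 + 0 = 3)
T = (7 + √10)² (T = (√(3 + 7) + 7)² = (√10 + 7)² = (7 + √10)² ≈ 103.27)
G(K) = -2 + K (G(K) = ((-2 + K)*K)/K = (K*(-2 + K))/K = -2 + K)
1/G(T) = 1/(-2 + (7 + √10)²)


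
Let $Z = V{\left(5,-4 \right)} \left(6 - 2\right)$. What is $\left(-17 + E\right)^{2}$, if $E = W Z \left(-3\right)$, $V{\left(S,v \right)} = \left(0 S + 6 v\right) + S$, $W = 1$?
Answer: $44521$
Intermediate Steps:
$V{\left(S,v \right)} = S + 6 v$ ($V{\left(S,v \right)} = \left(0 + 6 v\right) + S = 6 v + S = S + 6 v$)
$Z = -76$ ($Z = \left(5 + 6 \left(-4\right)\right) \left(6 - 2\right) = \left(5 - 24\right) 4 = \left(-19\right) 4 = -76$)
$E = 228$ ($E = 1 \left(-76\right) \left(-3\right) = \left(-76\right) \left(-3\right) = 228$)
$\left(-17 + E\right)^{2} = \left(-17 + 228\right)^{2} = 211^{2} = 44521$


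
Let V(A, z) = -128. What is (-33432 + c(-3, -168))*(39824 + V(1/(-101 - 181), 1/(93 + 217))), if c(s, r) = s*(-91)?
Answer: -1316279664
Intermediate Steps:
c(s, r) = -91*s
(-33432 + c(-3, -168))*(39824 + V(1/(-101 - 181), 1/(93 + 217))) = (-33432 - 91*(-3))*(39824 - 128) = (-33432 + 273)*39696 = -33159*39696 = -1316279664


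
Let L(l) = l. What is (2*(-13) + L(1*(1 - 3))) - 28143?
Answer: -28171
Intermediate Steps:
(2*(-13) + L(1*(1 - 3))) - 28143 = (2*(-13) + 1*(1 - 3)) - 28143 = (-26 + 1*(-2)) - 28143 = (-26 - 2) - 28143 = -28 - 28143 = -28171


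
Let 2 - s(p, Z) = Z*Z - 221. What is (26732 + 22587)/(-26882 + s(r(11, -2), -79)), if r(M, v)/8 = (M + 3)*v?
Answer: -49319/32900 ≈ -1.4991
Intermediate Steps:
r(M, v) = 8*v*(3 + M) (r(M, v) = 8*((M + 3)*v) = 8*((3 + M)*v) = 8*(v*(3 + M)) = 8*v*(3 + M))
s(p, Z) = 223 - Z² (s(p, Z) = 2 - (Z*Z - 221) = 2 - (Z² - 221) = 2 - (-221 + Z²) = 2 + (221 - Z²) = 223 - Z²)
(26732 + 22587)/(-26882 + s(r(11, -2), -79)) = (26732 + 22587)/(-26882 + (223 - 1*(-79)²)) = 49319/(-26882 + (223 - 1*6241)) = 49319/(-26882 + (223 - 6241)) = 49319/(-26882 - 6018) = 49319/(-32900) = 49319*(-1/32900) = -49319/32900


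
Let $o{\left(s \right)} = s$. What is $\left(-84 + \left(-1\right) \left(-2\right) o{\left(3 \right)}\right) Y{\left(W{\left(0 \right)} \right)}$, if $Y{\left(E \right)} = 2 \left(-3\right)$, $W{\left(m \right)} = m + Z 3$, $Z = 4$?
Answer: $468$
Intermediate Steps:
$W{\left(m \right)} = 12 + m$ ($W{\left(m \right)} = m + 4 \cdot 3 = m + 12 = 12 + m$)
$Y{\left(E \right)} = -6$
$\left(-84 + \left(-1\right) \left(-2\right) o{\left(3 \right)}\right) Y{\left(W{\left(0 \right)} \right)} = \left(-84 + \left(-1\right) \left(-2\right) 3\right) \left(-6\right) = \left(-84 + 2 \cdot 3\right) \left(-6\right) = \left(-84 + 6\right) \left(-6\right) = \left(-78\right) \left(-6\right) = 468$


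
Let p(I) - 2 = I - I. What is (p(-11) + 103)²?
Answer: 11025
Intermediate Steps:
p(I) = 2 (p(I) = 2 + (I - I) = 2 + 0 = 2)
(p(-11) + 103)² = (2 + 103)² = 105² = 11025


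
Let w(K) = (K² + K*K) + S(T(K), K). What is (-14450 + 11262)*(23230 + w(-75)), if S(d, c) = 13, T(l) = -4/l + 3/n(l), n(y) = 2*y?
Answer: -109963684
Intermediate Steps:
T(l) = -5/(2*l) (T(l) = -4/l + 3/((2*l)) = -4/l + 3*(1/(2*l)) = -4/l + 3/(2*l) = -5/(2*l))
w(K) = 13 + 2*K² (w(K) = (K² + K*K) + 13 = (K² + K²) + 13 = 2*K² + 13 = 13 + 2*K²)
(-14450 + 11262)*(23230 + w(-75)) = (-14450 + 11262)*(23230 + (13 + 2*(-75)²)) = -3188*(23230 + (13 + 2*5625)) = -3188*(23230 + (13 + 11250)) = -3188*(23230 + 11263) = -3188*34493 = -109963684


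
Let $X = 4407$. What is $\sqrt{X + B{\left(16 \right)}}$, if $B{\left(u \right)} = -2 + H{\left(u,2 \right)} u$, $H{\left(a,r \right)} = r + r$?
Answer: $\sqrt{4469} \approx 66.851$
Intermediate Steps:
$H{\left(a,r \right)} = 2 r$
$B{\left(u \right)} = -2 + 4 u$ ($B{\left(u \right)} = -2 + 2 \cdot 2 u = -2 + 4 u$)
$\sqrt{X + B{\left(16 \right)}} = \sqrt{4407 + \left(-2 + 4 \cdot 16\right)} = \sqrt{4407 + \left(-2 + 64\right)} = \sqrt{4407 + 62} = \sqrt{4469}$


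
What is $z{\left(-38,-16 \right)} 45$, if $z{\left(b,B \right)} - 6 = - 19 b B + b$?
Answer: $-521280$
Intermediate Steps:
$z{\left(b,B \right)} = 6 + b - 19 B b$ ($z{\left(b,B \right)} = 6 + \left(- 19 b B + b\right) = 6 - \left(- b + 19 B b\right) = 6 + b - 19 B b$)
$z{\left(-38,-16 \right)} 45 = \left(6 - 38 - \left(-304\right) \left(-38\right)\right) 45 = \left(6 - 38 - 11552\right) 45 = \left(-11584\right) 45 = -521280$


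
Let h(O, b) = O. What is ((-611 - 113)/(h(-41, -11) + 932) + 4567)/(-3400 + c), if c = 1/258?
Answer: -349888678/260528103 ≈ -1.3430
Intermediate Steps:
c = 1/258 ≈ 0.0038760
((-611 - 113)/(h(-41, -11) + 932) + 4567)/(-3400 + c) = ((-611 - 113)/(-41 + 932) + 4567)/(-3400 + 1/258) = (-724/891 + 4567)/(-877199/258) = (-724*1/891 + 4567)*(-258/877199) = (-724/891 + 4567)*(-258/877199) = (4068473/891)*(-258/877199) = -349888678/260528103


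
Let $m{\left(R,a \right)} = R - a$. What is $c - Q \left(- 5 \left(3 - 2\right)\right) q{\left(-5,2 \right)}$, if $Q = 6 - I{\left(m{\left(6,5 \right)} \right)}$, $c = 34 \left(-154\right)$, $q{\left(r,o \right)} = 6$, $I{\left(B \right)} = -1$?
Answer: $-5026$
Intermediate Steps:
$c = -5236$
$Q = 7$ ($Q = 6 - -1 = 6 + 1 = 7$)
$c - Q \left(- 5 \left(3 - 2\right)\right) q{\left(-5,2 \right)} = -5236 - 7 \left(- 5 \left(3 - 2\right)\right) 6 = -5236 - 7 \left(\left(-5\right) 1\right) 6 = -5236 - 7 \left(-5\right) 6 = -5236 - \left(-35\right) 6 = -5236 - -210 = -5236 + 210 = -5026$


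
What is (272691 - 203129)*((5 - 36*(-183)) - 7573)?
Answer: -68170760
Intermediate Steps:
(272691 - 203129)*((5 - 36*(-183)) - 7573) = 69562*((5 + 6588) - 7573) = 69562*(6593 - 7573) = 69562*(-980) = -68170760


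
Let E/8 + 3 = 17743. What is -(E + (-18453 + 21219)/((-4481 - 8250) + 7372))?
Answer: -760546514/5359 ≈ -1.4192e+5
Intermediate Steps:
E = 141920 (E = -24 + 8*17743 = -24 + 141944 = 141920)
-(E + (-18453 + 21219)/((-4481 - 8250) + 7372)) = -(141920 + (-18453 + 21219)/((-4481 - 8250) + 7372)) = -(141920 + 2766/(-12731 + 7372)) = -(141920 + 2766/(-5359)) = -(141920 + 2766*(-1/5359)) = -(141920 - 2766/5359) = -1*760546514/5359 = -760546514/5359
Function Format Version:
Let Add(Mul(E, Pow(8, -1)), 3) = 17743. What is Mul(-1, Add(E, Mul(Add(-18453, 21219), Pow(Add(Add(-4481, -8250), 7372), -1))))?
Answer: Rational(-760546514, 5359) ≈ -1.4192e+5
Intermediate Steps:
E = 141920 (E = Add(-24, Mul(8, 17743)) = Add(-24, 141944) = 141920)
Mul(-1, Add(E, Mul(Add(-18453, 21219), Pow(Add(Add(-4481, -8250), 7372), -1)))) = Mul(-1, Add(141920, Mul(Add(-18453, 21219), Pow(Add(Add(-4481, -8250), 7372), -1)))) = Mul(-1, Add(141920, Mul(2766, Pow(Add(-12731, 7372), -1)))) = Mul(-1, Add(141920, Mul(2766, Pow(-5359, -1)))) = Mul(-1, Add(141920, Mul(2766, Rational(-1, 5359)))) = Mul(-1, Add(141920, Rational(-2766, 5359))) = Mul(-1, Rational(760546514, 5359)) = Rational(-760546514, 5359)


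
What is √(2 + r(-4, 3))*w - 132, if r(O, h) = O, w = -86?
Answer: -132 - 86*I*√2 ≈ -132.0 - 121.62*I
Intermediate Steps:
√(2 + r(-4, 3))*w - 132 = √(2 - 4)*(-86) - 132 = √(-2)*(-86) - 132 = (I*√2)*(-86) - 132 = -86*I*√2 - 132 = -132 - 86*I*√2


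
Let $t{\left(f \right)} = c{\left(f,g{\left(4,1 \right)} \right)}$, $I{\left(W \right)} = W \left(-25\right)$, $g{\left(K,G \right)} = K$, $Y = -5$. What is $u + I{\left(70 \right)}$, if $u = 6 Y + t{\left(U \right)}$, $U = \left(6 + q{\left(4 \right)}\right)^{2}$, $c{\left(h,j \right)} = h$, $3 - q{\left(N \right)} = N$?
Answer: $-1755$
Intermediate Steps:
$q{\left(N \right)} = 3 - N$
$I{\left(W \right)} = - 25 W$
$U = 25$ ($U = \left(6 + \left(3 - 4\right)\right)^{2} = \left(6 - 1\right)^{2} = 5^{2} = 25$)
$t{\left(f \right)} = f$
$u = -5$ ($u = 6 \left(-5\right) + 25 = -30 + 25 = -5$)
$u + I{\left(70 \right)} = -5 - 1750 = -1755$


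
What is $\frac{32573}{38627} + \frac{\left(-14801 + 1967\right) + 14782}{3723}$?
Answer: $\frac{196514675}{143808321} \approx 1.3665$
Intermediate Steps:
$\frac{32573}{38627} + \frac{\left(-14801 + 1967\right) + 14782}{3723} = 32573 \cdot \frac{1}{38627} + \left(-12834 + 14782\right) \frac{1}{3723} = \frac{32573}{38627} + 1948 \cdot \frac{1}{3723} = \frac{32573}{38627} + \frac{1948}{3723} = \frac{196514675}{143808321}$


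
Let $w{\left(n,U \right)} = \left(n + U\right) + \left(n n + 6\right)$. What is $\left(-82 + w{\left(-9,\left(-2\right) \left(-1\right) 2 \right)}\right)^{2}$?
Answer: $0$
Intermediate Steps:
$w{\left(n,U \right)} = 6 + U + n + n^{2}$ ($w{\left(n,U \right)} = \left(U + n\right) + \left(n^{2} + 6\right) = \left(U + n\right) + \left(6 + n^{2}\right) = 6 + U + n + n^{2}$)
$\left(-82 + w{\left(-9,\left(-2\right) \left(-1\right) 2 \right)}\right)^{2} = \left(-82 + \left(6 + \left(-2\right) \left(-1\right) 2 - 9 + \left(-9\right)^{2}\right)\right)^{2} = \left(-82 + \left(6 + 2 \cdot 2 - 9 + 81\right)\right)^{2} = \left(-82 + \left(6 + 4 - 9 + 81\right)\right)^{2} = \left(-82 + 82\right)^{2} = 0^{2} = 0$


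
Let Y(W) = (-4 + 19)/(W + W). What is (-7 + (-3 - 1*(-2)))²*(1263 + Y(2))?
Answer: 81072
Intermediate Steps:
Y(W) = 15/(2*W) (Y(W) = 15/((2*W)) = 15*(1/(2*W)) = 15/(2*W))
(-7 + (-3 - 1*(-2)))²*(1263 + Y(2)) = (-7 + (-3 - 1*(-2)))²*(1263 + (15/2)/2) = (-7 + (-3 + 2))²*(1263 + (15/2)*(½)) = (-7 - 1)²*(1263 + 15/4) = (-8)²*(5067/4) = 64*(5067/4) = 81072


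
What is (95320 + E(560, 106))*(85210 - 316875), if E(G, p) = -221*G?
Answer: 6588552600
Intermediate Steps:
(95320 + E(560, 106))*(85210 - 316875) = (95320 - 221*560)*(85210 - 316875) = (95320 - 123760)*(-231665) = -28440*(-231665) = 6588552600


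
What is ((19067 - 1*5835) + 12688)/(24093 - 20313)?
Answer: 48/7 ≈ 6.8571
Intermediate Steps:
((19067 - 1*5835) + 12688)/(24093 - 20313) = ((19067 - 5835) + 12688)/3780 = (13232 + 12688)*(1/3780) = 25920*(1/3780) = 48/7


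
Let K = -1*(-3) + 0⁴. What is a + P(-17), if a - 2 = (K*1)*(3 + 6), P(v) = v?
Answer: 12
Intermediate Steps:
K = 3 (K = 3 + 0 = 3)
a = 29 (a = 2 + (3*1)*(3 + 6) = 2 + 3*9 = 2 + 27 = 29)
a + P(-17) = 29 - 17 = 12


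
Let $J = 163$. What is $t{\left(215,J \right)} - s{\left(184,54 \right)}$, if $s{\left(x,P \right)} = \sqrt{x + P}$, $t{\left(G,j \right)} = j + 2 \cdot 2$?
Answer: $167 - \sqrt{238} \approx 151.57$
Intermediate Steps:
$t{\left(G,j \right)} = 4 + j$ ($t{\left(G,j \right)} = j + 4 = 4 + j$)
$s{\left(x,P \right)} = \sqrt{P + x}$
$t{\left(215,J \right)} - s{\left(184,54 \right)} = \left(4 + 163\right) - \sqrt{54 + 184} = 167 - \sqrt{238}$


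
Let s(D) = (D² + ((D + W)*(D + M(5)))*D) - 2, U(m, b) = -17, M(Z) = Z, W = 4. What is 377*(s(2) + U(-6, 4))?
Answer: 26013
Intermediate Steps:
s(D) = -2 + D² + D*(4 + D)*(5 + D) (s(D) = (D² + ((D + 4)*(D + 5))*D) - 2 = (D² + ((4 + D)*(5 + D))*D) - 2 = (D² + D*(4 + D)*(5 + D)) - 2 = -2 + D² + D*(4 + D)*(5 + D))
377*(s(2) + U(-6, 4)) = 377*((-2 + 2³ + 10*2² + 20*2) - 17) = 377*((-2 + 8 + 10*4 + 40) - 17) = 377*((-2 + 8 + 40 + 40) - 17) = 377*(86 - 17) = 377*69 = 26013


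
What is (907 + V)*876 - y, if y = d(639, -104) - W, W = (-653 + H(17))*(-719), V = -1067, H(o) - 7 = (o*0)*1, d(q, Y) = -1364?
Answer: 325678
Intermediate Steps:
H(o) = 7 (H(o) = 7 + (o*0)*1 = 7 + 0*1 = 7 + 0 = 7)
W = 464474 (W = (-653 + 7)*(-719) = -646*(-719) = 464474)
y = -465838 (y = -1364 - 1*464474 = -1364 - 464474 = -465838)
(907 + V)*876 - y = (907 - 1067)*876 - 1*(-465838) = -160*876 + 465838 = -140160 + 465838 = 325678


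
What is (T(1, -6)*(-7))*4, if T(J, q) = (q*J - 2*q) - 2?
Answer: -112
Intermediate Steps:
T(J, q) = -2 - 2*q + J*q (T(J, q) = (J*q - 2*q) - 2 = (-2*q + J*q) - 2 = -2 - 2*q + J*q)
(T(1, -6)*(-7))*4 = ((-2 - 2*(-6) + 1*(-6))*(-7))*4 = ((-2 + 12 - 6)*(-7))*4 = (4*(-7))*4 = -28*4 = -112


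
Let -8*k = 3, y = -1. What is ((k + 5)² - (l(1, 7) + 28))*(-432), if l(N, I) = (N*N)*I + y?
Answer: 21789/4 ≈ 5447.3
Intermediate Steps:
k = -3/8 (k = -⅛*3 = -3/8 ≈ -0.37500)
l(N, I) = -1 + I*N² (l(N, I) = (N*N)*I - 1 = N²*I - 1 = I*N² - 1 = -1 + I*N²)
((k + 5)² - (l(1, 7) + 28))*(-432) = ((-3/8 + 5)² - ((-1 + 7*1²) + 28))*(-432) = ((37/8)² - ((-1 + 7*1) + 28))*(-432) = (1369/64 - ((-1 + 7) + 28))*(-432) = (1369/64 - (6 + 28))*(-432) = (1369/64 - 1*34)*(-432) = (1369/64 - 34)*(-432) = -807/64*(-432) = 21789/4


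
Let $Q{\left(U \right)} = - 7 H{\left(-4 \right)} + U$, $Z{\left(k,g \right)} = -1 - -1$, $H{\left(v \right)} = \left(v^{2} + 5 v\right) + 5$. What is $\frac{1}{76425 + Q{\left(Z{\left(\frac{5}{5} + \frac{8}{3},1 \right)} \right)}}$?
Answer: $\frac{1}{76418} \approx 1.3086 \cdot 10^{-5}$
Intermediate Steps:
$H{\left(v \right)} = 5 + v^{2} + 5 v$
$Z{\left(k,g \right)} = 0$ ($Z{\left(k,g \right)} = -1 + 1 = 0$)
$Q{\left(U \right)} = -7 + U$ ($Q{\left(U \right)} = - 7 \left(5 + \left(-4\right)^{2} + 5 \left(-4\right)\right) + U = - 7 \left(5 + 16 - 20\right) + U = \left(-7\right) 1 + U = -7 + U$)
$\frac{1}{76425 + Q{\left(Z{\left(\frac{5}{5} + \frac{8}{3},1 \right)} \right)}} = \frac{1}{76425 + \left(-7 + 0\right)} = \frac{1}{76425 - 7} = \frac{1}{76418}$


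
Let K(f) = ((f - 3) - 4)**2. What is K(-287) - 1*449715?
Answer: -363279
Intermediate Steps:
K(f) = (-7 + f)**2 (K(f) = ((-3 + f) - 4)**2 = (-7 + f)**2)
K(-287) - 1*449715 = (-7 - 287)**2 - 1*449715 = (-294)**2 - 449715 = 86436 - 449715 = -363279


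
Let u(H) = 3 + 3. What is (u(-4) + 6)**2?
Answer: 144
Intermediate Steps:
u(H) = 6
(u(-4) + 6)**2 = (6 + 6)**2 = 12**2 = 144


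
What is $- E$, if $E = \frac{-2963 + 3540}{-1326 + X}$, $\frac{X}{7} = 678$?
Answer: $- \frac{577}{3420} \approx -0.16871$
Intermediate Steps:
$X = 4746$ ($X = 7 \cdot 678 = 4746$)
$E = \frac{577}{3420}$ ($E = \frac{-2963 + 3540}{-1326 + 4746} = \frac{577}{3420} \approx 0.16871$)
$- E = \left(-1\right) \frac{577}{3420} = - \frac{577}{3420}$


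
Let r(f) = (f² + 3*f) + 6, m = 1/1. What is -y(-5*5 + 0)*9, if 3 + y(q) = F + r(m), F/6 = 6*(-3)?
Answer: 909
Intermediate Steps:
m = 1
F = -108 (F = 6*(6*(-3)) = 6*(-18) = -108)
r(f) = 6 + f² + 3*f
y(q) = -101 (y(q) = -3 + (-108 + (6 + 1² + 3*1)) = -3 + (-108 + (6 + 1 + 3)) = -3 + (-108 + 10) = -3 - 98 = -101)
-y(-5*5 + 0)*9 = -1*(-101)*9 = 101*9 = 909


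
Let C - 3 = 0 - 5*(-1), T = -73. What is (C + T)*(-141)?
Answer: 9165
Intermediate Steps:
C = 8 (C = 3 + (0 - 5*(-1)) = 3 + (0 + 5) = 3 + 5 = 8)
(C + T)*(-141) = (8 - 73)*(-141) = -65*(-141) = 9165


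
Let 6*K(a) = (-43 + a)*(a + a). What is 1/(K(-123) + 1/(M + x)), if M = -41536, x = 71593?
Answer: 30057/204567943 ≈ 0.00014693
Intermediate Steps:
K(a) = a*(-43 + a)/3 (K(a) = ((-43 + a)*(a + a))/6 = ((-43 + a)*(2*a))/6 = (2*a*(-43 + a))/6 = a*(-43 + a)/3)
1/(K(-123) + 1/(M + x)) = 1/((⅓)*(-123)*(-43 - 123) + 1/(-41536 + 71593)) = 1/((⅓)*(-123)*(-166) + 1/30057) = 1/(6806 + 1/30057) = 1/(204567943/30057) = 30057/204567943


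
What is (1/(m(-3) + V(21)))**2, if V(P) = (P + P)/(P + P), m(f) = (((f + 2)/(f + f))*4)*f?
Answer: 1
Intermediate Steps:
m(f) = 4 + 2*f (m(f) = (((2 + f)/((2*f)))*4)*f = (((2 + f)*(1/(2*f)))*4)*f = (((2 + f)/(2*f))*4)*f = (2*(2 + f)/f)*f = 4 + 2*f)
V(P) = 1 (V(P) = (2*P)/((2*P)) = (2*P)*(1/(2*P)) = 1)
(1/(m(-3) + V(21)))**2 = (1/((4 + 2*(-3)) + 1))**2 = (1/((4 - 6) + 1))**2 = (1/(-2 + 1))**2 = (1/(-1))**2 = (-1)**2 = 1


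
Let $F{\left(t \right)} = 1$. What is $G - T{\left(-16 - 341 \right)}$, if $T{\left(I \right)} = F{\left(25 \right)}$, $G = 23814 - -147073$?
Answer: $170886$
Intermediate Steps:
$G = 170887$ ($G = 23814 + 147073 = 170887$)
$T{\left(I \right)} = 1$
$G - T{\left(-16 - 341 \right)} = 170887 - 1 = 170886$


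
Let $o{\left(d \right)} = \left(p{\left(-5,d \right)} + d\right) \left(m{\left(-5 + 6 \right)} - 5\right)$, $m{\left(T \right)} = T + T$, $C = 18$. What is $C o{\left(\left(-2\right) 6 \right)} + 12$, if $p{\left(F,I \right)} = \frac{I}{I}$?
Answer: $606$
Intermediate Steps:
$p{\left(F,I \right)} = 1$
$m{\left(T \right)} = 2 T$
$o{\left(d \right)} = -3 - 3 d$ ($o{\left(d \right)} = \left(1 + d\right) \left(2 \left(-5 + 6\right) - 5\right) = \left(1 + d\right) \left(2 \cdot 1 - 5\right) = \left(1 + d\right) \left(2 - 5\right) = \left(1 + d\right) \left(-3\right) = -3 - 3 d$)
$C o{\left(\left(-2\right) 6 \right)} + 12 = 18 \left(-3 - 3 \left(\left(-2\right) 6\right)\right) + 12 = 18 \left(-3 - -36\right) + 12 = 18 \left(-3 + 36\right) + 12 = 18 \cdot 33 + 12 = 594 + 12 = 606$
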